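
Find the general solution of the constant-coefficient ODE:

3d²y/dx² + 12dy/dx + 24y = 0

Characteristic equation: 3r² + 12r + 24 = 0
Divide by 3: r² + 4r + 8 = 0
Roots: r = -2 ± 2i (complex conjugates)
General solution: y = e^(-2x)(C₁cos(2x) + C₂sin(2x))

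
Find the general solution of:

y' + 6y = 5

Using integrating factor method:

General solution: y = 5/6 + Ce^(-6x)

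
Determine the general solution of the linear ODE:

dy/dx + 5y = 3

Using integrating factor method:

General solution: y = 3/5 + Ce^(-5x)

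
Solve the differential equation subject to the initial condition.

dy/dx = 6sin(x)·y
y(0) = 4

General solution: y = Ce^(-6cos(x))
Applying IC y(0) = 4:
Particular solution: y = 4e^(6(1-cos(x)))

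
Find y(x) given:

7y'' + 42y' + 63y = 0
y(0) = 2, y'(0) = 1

General solution: y = (C₁ + C₂x)e^(-3x)
Repeated root r = -3
Applying ICs: C₁ = 2, C₂ = 7
Particular solution: y = (2 + 7x)e^(-3x)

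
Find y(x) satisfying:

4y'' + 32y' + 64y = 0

Characteristic equation: 4r² + 32r + 64 = 0
Divide by 4: r² + 8r + 16 = 0
Factored: (r + 4)² = 0
Repeated root: r = -4
General solution: y = (C₁ + C₂x)e^(-4x)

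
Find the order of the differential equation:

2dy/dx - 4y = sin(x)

The order is 1 (highest derivative is of order 1).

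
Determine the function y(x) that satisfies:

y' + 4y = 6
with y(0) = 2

General solution: y = 3/2 + Ce^(-4x)
Applying y(0) = 2: C = 2 - 3/2 = 1/2
Particular solution: y = 3/2 + (1/2)e^(-4x)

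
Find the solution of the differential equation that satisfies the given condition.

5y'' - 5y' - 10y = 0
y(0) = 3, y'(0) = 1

General solution: y = C₁e^(2x) + C₂e^(-x)
Applying ICs: C₁ = 4/3, C₂ = 5/3
Particular solution: y = (4/3)e^(2x) + (5/3)e^(-x)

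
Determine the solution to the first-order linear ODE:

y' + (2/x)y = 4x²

Using integrating factor method:

General solution: y = (4/5)x^3 + Cx^(-2)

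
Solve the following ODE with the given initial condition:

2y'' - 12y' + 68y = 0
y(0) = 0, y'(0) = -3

General solution: y = e^(3x)(C₁cos(5x) + C₂sin(5x))
Complex roots r = 3 ± 5i
Applying ICs: C₁ = 0, C₂ = -3/5
Particular solution: y = e^(3x)(-(3/5)sin(5x))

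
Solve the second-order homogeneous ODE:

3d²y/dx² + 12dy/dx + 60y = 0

Characteristic equation: 3r² + 12r + 60 = 0
Divide by 3: r² + 4r + 20 = 0
Roots: r = -2 ± 4i (complex conjugates)
General solution: y = e^(-2x)(C₁cos(4x) + C₂sin(4x))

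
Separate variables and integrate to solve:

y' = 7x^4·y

Separating variables and integrating:
ln|y| = 7x^5/5 + C

General solution: y = Ce^(7x^5/5)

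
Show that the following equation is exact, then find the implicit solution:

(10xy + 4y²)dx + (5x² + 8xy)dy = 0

Verify exactness: ∂M/∂y = ∂N/∂x ✓
Find F(x,y) such that ∂F/∂x = M, ∂F/∂y = N
Solution: 5x²y + 4xy² = C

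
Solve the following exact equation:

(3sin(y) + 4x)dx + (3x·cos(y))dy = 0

Verify exactness: ∂M/∂y = ∂N/∂x ✓
Find F(x,y) such that ∂F/∂x = M, ∂F/∂y = N
Solution: 3x·sin(y) + 2x² = C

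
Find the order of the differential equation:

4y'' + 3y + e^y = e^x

The order is 2 (highest derivative is of order 2).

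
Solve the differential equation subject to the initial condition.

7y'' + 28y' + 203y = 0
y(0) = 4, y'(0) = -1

General solution: y = e^(-2x)(C₁cos(5x) + C₂sin(5x))
Complex roots r = -2 ± 5i
Applying ICs: C₁ = 4, C₂ = 7/5
Particular solution: y = e^(-2x)(4cos(5x) + (7/5)sin(5x))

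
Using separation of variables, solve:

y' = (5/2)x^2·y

Separating variables and integrating:
ln|y| = 5x^3/6 + C

General solution: y = Ce^(5x^3/6)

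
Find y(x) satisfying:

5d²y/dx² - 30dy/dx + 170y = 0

Characteristic equation: 5r² - 30r + 170 = 0
Divide by 5: r² - 6r + 34 = 0
Roots: r = 3 ± 5i (complex conjugates)
General solution: y = e^(3x)(C₁cos(5x) + C₂sin(5x))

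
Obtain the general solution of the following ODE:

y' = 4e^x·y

Separating variables and integrating:
ln|y| = 4e^x + C

General solution: y = Ce^(4e^x)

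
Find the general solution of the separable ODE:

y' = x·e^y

Separating variables and integrating:
-e^(-y) = x²/2 + C

General solution: y = -ln(C - x²/2)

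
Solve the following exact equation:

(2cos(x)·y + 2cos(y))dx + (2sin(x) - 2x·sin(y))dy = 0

Verify exactness: ∂M/∂y = ∂N/∂x ✓
Find F(x,y) such that ∂F/∂x = M, ∂F/∂y = N
Solution: 2sin(x)·y + 2x·cos(y) = C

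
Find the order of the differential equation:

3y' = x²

The order is 1 (highest derivative is of order 1).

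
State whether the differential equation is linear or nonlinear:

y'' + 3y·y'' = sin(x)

Nonlinear (y·y'' term)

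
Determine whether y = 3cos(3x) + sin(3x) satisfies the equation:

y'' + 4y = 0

Verification:
y'' = -27cos(3x) - 9sin(3x)
y'' + 4y ≠ 0 (frequency mismatch: got 9 instead of 4)

No, it is not a solution.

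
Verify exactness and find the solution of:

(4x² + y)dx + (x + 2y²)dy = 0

Verify exactness: ∂M/∂y = ∂N/∂x ✓
Find F(x,y) such that ∂F/∂x = M, ∂F/∂y = N
Solution: 4x³/3 + xy + 2y³/3 = C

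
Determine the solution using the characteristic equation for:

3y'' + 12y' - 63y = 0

Characteristic equation: 3r² + 12r - 63 = 0
Divide by 3: r² + 4r - 21 = 0
Roots: r = 3, -7 (distinct real)
General solution: y = C₁e^(3x) + C₂e^(-7x)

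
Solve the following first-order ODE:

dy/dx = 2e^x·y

Separating variables and integrating:
ln|y| = 2e^x + C

General solution: y = Ce^(2e^x)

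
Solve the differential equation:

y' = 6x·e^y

Separating variables and integrating:
-e^(-y) = 3x² + C

General solution: y = -ln(C - 3x²)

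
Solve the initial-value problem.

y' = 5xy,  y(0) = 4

General solution: y = Ce^(5x²/2)
Applying IC y(0) = 4:
Particular solution: y = 4e^(5x²/2)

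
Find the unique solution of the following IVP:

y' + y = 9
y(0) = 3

General solution: y = 9 + Ce^(-x)
Applying y(0) = 3: C = 3 - 9 = -6
Particular solution: y = 9 - 6e^(-x)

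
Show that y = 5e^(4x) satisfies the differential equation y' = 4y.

Verification:
y = 5e^(4x)
y' = 20e^(4x)
4y = 20e^(4x)
y' = 4y ✓

Yes, it is a solution.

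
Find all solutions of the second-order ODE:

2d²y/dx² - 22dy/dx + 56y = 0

Characteristic equation: 2r² - 22r + 56 = 0
Divide by 2: r² - 11r + 28 = 0
Roots: r = 4, 7 (distinct real)
General solution: y = C₁e^(4x) + C₂e^(7x)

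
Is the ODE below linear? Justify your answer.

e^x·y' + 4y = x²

Yes. Linear (y and its derivatives appear to the first power only, no products of y terms)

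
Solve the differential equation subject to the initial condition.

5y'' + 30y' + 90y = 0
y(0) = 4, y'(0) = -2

General solution: y = e^(-3x)(C₁cos(3x) + C₂sin(3x))
Complex roots r = -3 ± 3i
Applying ICs: C₁ = 4, C₂ = 10/3
Particular solution: y = e^(-3x)(4cos(3x) + (10/3)sin(3x))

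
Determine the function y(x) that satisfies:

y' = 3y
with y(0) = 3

General solution: y = Ce^(3x)
Applying IC y(0) = 3:
Particular solution: y = 3e^(3x)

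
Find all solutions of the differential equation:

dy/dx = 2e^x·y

Separating variables and integrating:
ln|y| = 2e^x + C

General solution: y = Ce^(2e^x)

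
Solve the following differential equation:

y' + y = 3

Using integrating factor method:

General solution: y = 3 + Ce^(-x)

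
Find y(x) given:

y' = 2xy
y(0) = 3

General solution: y = Ce^(x²)
Applying IC y(0) = 3:
Particular solution: y = 3e^(x²)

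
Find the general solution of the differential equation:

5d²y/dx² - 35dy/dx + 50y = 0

Characteristic equation: 5r² - 35r + 50 = 0
Divide by 5: r² - 7r + 10 = 0
Roots: r = 5, 2 (distinct real)
General solution: y = C₁e^(5x) + C₂e^(2x)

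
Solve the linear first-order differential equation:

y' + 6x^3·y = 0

Using integrating factor method:

General solution: y = Ce^(-3x^4/2)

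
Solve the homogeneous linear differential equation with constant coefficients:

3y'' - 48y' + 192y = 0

Characteristic equation: 3r² - 48r + 192 = 0
Divide by 3: r² - 16r + 64 = 0
Factored: (r - 8)² = 0
Repeated root: r = 8
General solution: y = (C₁ + C₂x)e^(8x)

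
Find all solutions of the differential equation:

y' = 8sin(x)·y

Separating variables and integrating:
ln|y| = -8cos(x) + C

General solution: y = Ce^(-8cos(x))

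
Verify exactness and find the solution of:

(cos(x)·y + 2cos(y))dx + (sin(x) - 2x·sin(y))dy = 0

Verify exactness: ∂M/∂y = ∂N/∂x ✓
Find F(x,y) such that ∂F/∂x = M, ∂F/∂y = N
Solution: sin(x)·y + 2x·cos(y) = C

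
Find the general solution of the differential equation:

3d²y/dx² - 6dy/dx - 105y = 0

Characteristic equation: 3r² - 6r - 105 = 0
Divide by 3: r² - 2r - 35 = 0
Roots: r = 7, -5 (distinct real)
General solution: y = C₁e^(7x) + C₂e^(-5x)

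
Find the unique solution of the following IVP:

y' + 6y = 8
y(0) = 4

General solution: y = 4/3 + Ce^(-6x)
Applying y(0) = 4: C = 4 - 4/3 = 8/3
Particular solution: y = 4/3 + (8/3)e^(-6x)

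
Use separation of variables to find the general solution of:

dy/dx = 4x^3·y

Separating variables and integrating:
ln|y| = x^4 + C

General solution: y = Ce^(x^4)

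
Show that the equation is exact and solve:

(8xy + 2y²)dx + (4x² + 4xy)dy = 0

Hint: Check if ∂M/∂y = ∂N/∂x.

Verify exactness: ∂M/∂y = ∂N/∂x ✓
Find F(x,y) such that ∂F/∂x = M, ∂F/∂y = N
Solution: 4x²y + 2xy² = C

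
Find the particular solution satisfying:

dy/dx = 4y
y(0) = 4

General solution: y = Ce^(4x)
Applying IC y(0) = 4:
Particular solution: y = 4e^(4x)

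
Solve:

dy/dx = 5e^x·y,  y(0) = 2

General solution: y = Ce^(5e^x)
Applying IC y(0) = 2:
Particular solution: y = 2e^(5(e^x - 1))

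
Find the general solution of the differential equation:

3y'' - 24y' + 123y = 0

Characteristic equation: 3r² - 24r + 123 = 0
Divide by 3: r² - 8r + 41 = 0
Roots: r = 4 ± 5i (complex conjugates)
General solution: y = e^(4x)(C₁cos(5x) + C₂sin(5x))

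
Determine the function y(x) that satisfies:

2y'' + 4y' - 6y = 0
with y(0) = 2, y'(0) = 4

General solution: y = C₁e^x + C₂e^(-3x)
Applying ICs: C₁ = 5/2, C₂ = -1/2
Particular solution: y = (5/2)e^x - (1/2)e^(-3x)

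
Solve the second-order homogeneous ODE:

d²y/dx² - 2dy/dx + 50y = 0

Characteristic equation: r² - 2r + 50 = 0
Roots: r = 1 ± 7i (complex conjugates)
General solution: y = e^x(C₁cos(7x) + C₂sin(7x))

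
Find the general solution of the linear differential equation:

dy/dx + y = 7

Using integrating factor method:

General solution: y = 7 + Ce^(-x)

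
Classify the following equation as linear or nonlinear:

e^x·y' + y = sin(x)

Linear (y and its derivatives appear to the first power only, no products of y terms)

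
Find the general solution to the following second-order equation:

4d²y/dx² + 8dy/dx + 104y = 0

Characteristic equation: 4r² + 8r + 104 = 0
Divide by 4: r² + 2r + 26 = 0
Roots: r = -1 ± 5i (complex conjugates)
General solution: y = e^(-x)(C₁cos(5x) + C₂sin(5x))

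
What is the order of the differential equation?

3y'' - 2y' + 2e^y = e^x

The order is 2 (highest derivative is of order 2).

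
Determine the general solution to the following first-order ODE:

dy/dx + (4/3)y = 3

Using integrating factor method:

General solution: y = 9/4 + Ce^(-4x/3)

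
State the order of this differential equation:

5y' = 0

The order is 1 (highest derivative is of order 1).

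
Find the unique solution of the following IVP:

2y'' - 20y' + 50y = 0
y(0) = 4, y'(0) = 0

General solution: y = (C₁ + C₂x)e^(5x)
Repeated root r = 5
Applying ICs: C₁ = 4, C₂ = -20
Particular solution: y = (4 - 20x)e^(5x)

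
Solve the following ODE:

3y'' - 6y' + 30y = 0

Characteristic equation: 3r² - 6r + 30 = 0
Divide by 3: r² - 2r + 10 = 0
Roots: r = 1 ± 3i (complex conjugates)
General solution: y = e^x(C₁cos(3x) + C₂sin(3x))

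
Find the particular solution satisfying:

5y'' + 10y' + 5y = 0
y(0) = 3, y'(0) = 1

General solution: y = (C₁ + C₂x)e^(-x)
Repeated root r = -1
Applying ICs: C₁ = 3, C₂ = 4
Particular solution: y = (3 + 4x)e^(-x)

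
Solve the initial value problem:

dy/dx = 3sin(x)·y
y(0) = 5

General solution: y = Ce^(-3cos(x))
Applying IC y(0) = 5:
Particular solution: y = 5e^(3(1-cos(x)))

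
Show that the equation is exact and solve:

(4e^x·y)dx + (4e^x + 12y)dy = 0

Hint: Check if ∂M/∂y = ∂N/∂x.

Verify exactness: ∂M/∂y = ∂N/∂x ✓
Find F(x,y) such that ∂F/∂x = M, ∂F/∂y = N
Solution: 4e^x·y + 6y² = C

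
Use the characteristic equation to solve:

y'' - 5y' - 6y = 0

Characteristic equation: r² - 5r - 6 = 0
Roots: r = 6, -1 (distinct real)
General solution: y = C₁e^(6x) + C₂e^(-x)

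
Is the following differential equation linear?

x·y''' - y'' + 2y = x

Yes. Linear (y and its derivatives appear to the first power only, no products of y terms)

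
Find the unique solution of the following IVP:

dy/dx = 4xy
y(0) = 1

General solution: y = Ce^(2x²)
Applying IC y(0) = 1:
Particular solution: y = e^(2x²)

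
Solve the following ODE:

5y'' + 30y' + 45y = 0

Characteristic equation: 5r² + 30r + 45 = 0
Divide by 5: r² + 6r + 9 = 0
Factored: (r + 3)² = 0
Repeated root: r = -3
General solution: y = (C₁ + C₂x)e^(-3x)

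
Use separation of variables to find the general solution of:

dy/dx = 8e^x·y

Separating variables and integrating:
ln|y| = 8e^x + C

General solution: y = Ce^(8e^x)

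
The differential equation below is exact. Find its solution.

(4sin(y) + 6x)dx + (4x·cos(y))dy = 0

Verify exactness: ∂M/∂y = ∂N/∂x ✓
Find F(x,y) such that ∂F/∂x = M, ∂F/∂y = N
Solution: 4x·sin(y) + 3x² = C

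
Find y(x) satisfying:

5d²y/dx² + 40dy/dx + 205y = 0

Characteristic equation: 5r² + 40r + 205 = 0
Divide by 5: r² + 8r + 41 = 0
Roots: r = -4 ± 5i (complex conjugates)
General solution: y = e^(-4x)(C₁cos(5x) + C₂sin(5x))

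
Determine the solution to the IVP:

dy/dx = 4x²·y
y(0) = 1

General solution: y = Ce^(4x³/3)
Applying IC y(0) = 1:
Particular solution: y = e^(4x³/3)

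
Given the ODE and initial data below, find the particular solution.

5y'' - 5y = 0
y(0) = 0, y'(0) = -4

General solution: y = C₁e^x + C₂e^(-x)
Applying ICs: C₁ = -2, C₂ = 2
Particular solution: y = -2e^x + 2e^(-x)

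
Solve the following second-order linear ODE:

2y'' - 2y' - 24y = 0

Characteristic equation: 2r² - 2r - 24 = 0
Divide by 2: r² - r - 12 = 0
Roots: r = 4, -3 (distinct real)
General solution: y = C₁e^(4x) + C₂e^(-3x)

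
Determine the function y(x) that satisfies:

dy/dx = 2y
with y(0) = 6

General solution: y = Ce^(2x)
Applying IC y(0) = 6:
Particular solution: y = 6e^(2x)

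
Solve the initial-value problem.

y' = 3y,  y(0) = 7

General solution: y = Ce^(3x)
Applying IC y(0) = 7:
Particular solution: y = 7e^(3x)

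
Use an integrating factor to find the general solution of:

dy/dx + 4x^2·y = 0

Using integrating factor method:

General solution: y = Ce^(-4x^3/3)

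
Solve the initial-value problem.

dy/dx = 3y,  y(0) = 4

General solution: y = Ce^(3x)
Applying IC y(0) = 4:
Particular solution: y = 4e^(3x)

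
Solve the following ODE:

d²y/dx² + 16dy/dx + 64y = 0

Characteristic equation: r² + 16r + 64 = 0
Factored: (r + 8)² = 0
Repeated root: r = -8
General solution: y = (C₁ + C₂x)e^(-8x)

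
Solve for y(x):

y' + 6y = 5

Using integrating factor method:

General solution: y = 5/6 + Ce^(-6x)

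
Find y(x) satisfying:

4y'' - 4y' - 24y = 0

Characteristic equation: 4r² - 4r - 24 = 0
Divide by 4: r² - r - 6 = 0
Roots: r = 3, -2 (distinct real)
General solution: y = C₁e^(3x) + C₂e^(-2x)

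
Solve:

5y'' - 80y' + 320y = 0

Characteristic equation: 5r² - 80r + 320 = 0
Divide by 5: r² - 16r + 64 = 0
Factored: (r - 8)² = 0
Repeated root: r = 8
General solution: y = (C₁ + C₂x)e^(8x)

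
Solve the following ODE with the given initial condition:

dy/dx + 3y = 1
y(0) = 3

General solution: y = 1/3 + Ce^(-3x)
Applying y(0) = 3: C = 3 - 1/3 = 8/3
Particular solution: y = 1/3 + (8/3)e^(-3x)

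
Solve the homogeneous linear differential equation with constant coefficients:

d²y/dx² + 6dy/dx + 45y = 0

Characteristic equation: r² + 6r + 45 = 0
Roots: r = -3 ± 6i (complex conjugates)
General solution: y = e^(-3x)(C₁cos(6x) + C₂sin(6x))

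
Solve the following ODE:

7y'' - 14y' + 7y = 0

Characteristic equation: 7r² - 14r + 7 = 0
Divide by 7: r² - 2r + 1 = 0
Factored: (r - 1)² = 0
Repeated root: r = 1
General solution: y = (C₁ + C₂x)e^x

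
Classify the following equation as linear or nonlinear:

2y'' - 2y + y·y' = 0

Nonlinear (product y·y')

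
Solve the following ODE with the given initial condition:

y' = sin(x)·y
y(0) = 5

General solution: y = Ce^(-cos(x))
Applying IC y(0) = 5:
Particular solution: y = 5e^(1-cos(x))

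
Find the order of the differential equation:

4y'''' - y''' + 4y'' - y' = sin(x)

The order is 4 (highest derivative is of order 4).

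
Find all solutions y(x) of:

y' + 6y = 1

Using integrating factor method:

General solution: y = 1/6 + Ce^(-6x)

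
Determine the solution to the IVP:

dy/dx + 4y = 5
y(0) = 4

General solution: y = 5/4 + Ce^(-4x)
Applying y(0) = 4: C = 4 - 5/4 = 11/4
Particular solution: y = 5/4 + (11/4)e^(-4x)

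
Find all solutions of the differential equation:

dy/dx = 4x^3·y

Separating variables and integrating:
ln|y| = x^4 + C

General solution: y = Ce^(x^4)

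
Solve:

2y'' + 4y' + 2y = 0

Characteristic equation: 2r² + 4r + 2 = 0
Divide by 2: r² + 2r + 1 = 0
Factored: (r + 1)² = 0
Repeated root: r = -1
General solution: y = (C₁ + C₂x)e^(-x)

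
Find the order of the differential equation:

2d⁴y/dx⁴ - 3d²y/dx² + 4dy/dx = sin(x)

The order is 4 (highest derivative is of order 4).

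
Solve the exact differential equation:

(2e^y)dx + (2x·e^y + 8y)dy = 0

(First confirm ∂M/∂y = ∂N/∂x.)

Verify exactness: ∂M/∂y = ∂N/∂x ✓
Find F(x,y) such that ∂F/∂x = M, ∂F/∂y = N
Solution: 2x·e^y + 4y² = C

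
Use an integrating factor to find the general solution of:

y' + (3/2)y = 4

Using integrating factor method:

General solution: y = 8/3 + Ce^(-3x/2)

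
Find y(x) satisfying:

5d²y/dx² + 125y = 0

Characteristic equation: 5r² + 125 = 0
Divide by 5: r² + 25 = 0
Roots: r = ±5i (complex conjugates)
General solution: y = C₁cos(5x) + C₂sin(5x)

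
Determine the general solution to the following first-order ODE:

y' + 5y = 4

Using integrating factor method:

General solution: y = 4/5 + Ce^(-5x)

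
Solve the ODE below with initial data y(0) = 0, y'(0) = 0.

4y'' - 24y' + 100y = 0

General solution: y = e^(3x)(C₁cos(4x) + C₂sin(4x))
Complex roots r = 3 ± 4i
Applying ICs: C₁ = 0, C₂ = 0
Particular solution: y = 0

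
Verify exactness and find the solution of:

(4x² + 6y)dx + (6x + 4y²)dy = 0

Verify exactness: ∂M/∂y = ∂N/∂x ✓
Find F(x,y) such that ∂F/∂x = M, ∂F/∂y = N
Solution: 4x³/3 + 6xy + 4y³/3 = C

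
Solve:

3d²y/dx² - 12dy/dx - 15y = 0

Characteristic equation: 3r² - 12r - 15 = 0
Divide by 3: r² - 4r - 5 = 0
Roots: r = 5, -1 (distinct real)
General solution: y = C₁e^(5x) + C₂e^(-x)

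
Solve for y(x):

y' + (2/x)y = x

Using integrating factor method:

General solution: y = (1/4)x^2 + Cx^(-2)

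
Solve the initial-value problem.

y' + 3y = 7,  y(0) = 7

General solution: y = 7/3 + Ce^(-3x)
Applying y(0) = 7: C = 7 - 7/3 = 14/3
Particular solution: y = 7/3 + (14/3)e^(-3x)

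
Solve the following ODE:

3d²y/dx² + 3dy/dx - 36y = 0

Characteristic equation: 3r² + 3r - 36 = 0
Divide by 3: r² + r - 12 = 0
Roots: r = 3, -4 (distinct real)
General solution: y = C₁e^(3x) + C₂e^(-4x)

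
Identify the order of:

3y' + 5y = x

The order is 1 (highest derivative is of order 1).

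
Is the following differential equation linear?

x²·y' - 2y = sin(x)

Yes. Linear (y and its derivatives appear to the first power only, no products of y terms)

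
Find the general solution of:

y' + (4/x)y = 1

Using integrating factor method:

General solution: y = (1/5)x + Cx^(-4)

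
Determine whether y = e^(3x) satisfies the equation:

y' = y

Verification:
y = e^(3x)
y' = 3e^(3x)
But y = e^(3x)
y' ≠ y — the derivative does not match

No, it is not a solution.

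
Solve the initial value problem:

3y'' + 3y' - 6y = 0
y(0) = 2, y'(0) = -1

General solution: y = C₁e^x + C₂e^(-2x)
Applying ICs: C₁ = 1, C₂ = 1
Particular solution: y = e^x + e^(-2x)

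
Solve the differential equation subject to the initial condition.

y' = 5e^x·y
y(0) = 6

General solution: y = Ce^(5e^x)
Applying IC y(0) = 6:
Particular solution: y = 6e^(5(e^x - 1))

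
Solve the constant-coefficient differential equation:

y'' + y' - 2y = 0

Characteristic equation: r² + r - 2 = 0
Roots: r = 1, -2 (distinct real)
General solution: y = C₁e^x + C₂e^(-2x)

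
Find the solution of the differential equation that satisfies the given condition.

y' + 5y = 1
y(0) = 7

General solution: y = 1/5 + Ce^(-5x)
Applying y(0) = 7: C = 7 - 1/5 = 34/5
Particular solution: y = 1/5 + (34/5)e^(-5x)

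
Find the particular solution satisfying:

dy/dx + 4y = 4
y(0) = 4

General solution: y = 1 + Ce^(-4x)
Applying y(0) = 4: C = 4 - 1 = 3
Particular solution: y = 1 + 3e^(-4x)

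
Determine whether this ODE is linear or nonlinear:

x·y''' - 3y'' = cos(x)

Linear (y and its derivatives appear to the first power only, no products of y terms)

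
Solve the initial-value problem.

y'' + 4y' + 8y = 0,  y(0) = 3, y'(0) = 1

General solution: y = e^(-2x)(C₁cos(2x) + C₂sin(2x))
Complex roots r = -2 ± 2i
Applying ICs: C₁ = 3, C₂ = 7/2
Particular solution: y = e^(-2x)(3cos(2x) + (7/2)sin(2x))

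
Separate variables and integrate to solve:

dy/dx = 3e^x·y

Separating variables and integrating:
ln|y| = 3e^x + C

General solution: y = Ce^(3e^x)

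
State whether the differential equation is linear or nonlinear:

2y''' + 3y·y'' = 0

Nonlinear (y·y'' term)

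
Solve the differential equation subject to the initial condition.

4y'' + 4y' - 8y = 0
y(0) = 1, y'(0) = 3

General solution: y = C₁e^x + C₂e^(-2x)
Applying ICs: C₁ = 5/3, C₂ = -2/3
Particular solution: y = (5/3)e^x - (2/3)e^(-2x)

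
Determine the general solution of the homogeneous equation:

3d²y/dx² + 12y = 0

Characteristic equation: 3r² + 12 = 0
Divide by 3: r² + 4 = 0
Roots: r = ±2i (complex conjugates)
General solution: y = C₁cos(2x) + C₂sin(2x)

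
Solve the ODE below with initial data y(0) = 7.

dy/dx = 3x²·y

General solution: y = Ce^(x³)
Applying IC y(0) = 7:
Particular solution: y = 7e^(x³)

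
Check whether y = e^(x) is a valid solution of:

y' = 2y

Verification:
y = e^(x)
y' = e^(x)
But 2y = 2e^(x)
y' ≠ 2y — the derivative does not match

No, it is not a solution.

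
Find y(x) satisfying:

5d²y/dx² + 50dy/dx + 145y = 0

Characteristic equation: 5r² + 50r + 145 = 0
Divide by 5: r² + 10r + 29 = 0
Roots: r = -5 ± 2i (complex conjugates)
General solution: y = e^(-5x)(C₁cos(2x) + C₂sin(2x))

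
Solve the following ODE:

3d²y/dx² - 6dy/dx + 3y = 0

Characteristic equation: 3r² - 6r + 3 = 0
Divide by 3: r² - 2r + 1 = 0
Factored: (r - 1)² = 0
Repeated root: r = 1
General solution: y = (C₁ + C₂x)e^x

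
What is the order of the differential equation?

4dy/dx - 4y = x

The order is 1 (highest derivative is of order 1).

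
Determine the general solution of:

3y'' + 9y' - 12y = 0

Characteristic equation: 3r² + 9r - 12 = 0
Divide by 3: r² + 3r - 4 = 0
Roots: r = 1, -4 (distinct real)
General solution: y = C₁e^x + C₂e^(-4x)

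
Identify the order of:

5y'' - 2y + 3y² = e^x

The order is 2 (highest derivative is of order 2).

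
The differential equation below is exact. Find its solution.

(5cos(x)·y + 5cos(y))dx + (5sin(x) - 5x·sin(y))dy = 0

Verify exactness: ∂M/∂y = ∂N/∂x ✓
Find F(x,y) such that ∂F/∂x = M, ∂F/∂y = N
Solution: 5sin(x)·y + 5x·cos(y) = C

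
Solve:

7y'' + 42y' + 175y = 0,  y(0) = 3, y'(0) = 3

General solution: y = e^(-3x)(C₁cos(4x) + C₂sin(4x))
Complex roots r = -3 ± 4i
Applying ICs: C₁ = 3, C₂ = 3
Particular solution: y = e^(-3x)(3cos(4x) + 3sin(4x))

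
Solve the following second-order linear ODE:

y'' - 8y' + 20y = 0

Characteristic equation: r² - 8r + 20 = 0
Roots: r = 4 ± 2i (complex conjugates)
General solution: y = e^(4x)(C₁cos(2x) + C₂sin(2x))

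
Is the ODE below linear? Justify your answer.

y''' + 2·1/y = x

No. Nonlinear (1/y term)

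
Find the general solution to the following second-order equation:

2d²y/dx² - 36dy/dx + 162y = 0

Characteristic equation: 2r² - 36r + 162 = 0
Divide by 2: r² - 18r + 81 = 0
Factored: (r - 9)² = 0
Repeated root: r = 9
General solution: y = (C₁ + C₂x)e^(9x)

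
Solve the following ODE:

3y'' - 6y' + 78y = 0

Characteristic equation: 3r² - 6r + 78 = 0
Divide by 3: r² - 2r + 26 = 0
Roots: r = 1 ± 5i (complex conjugates)
General solution: y = e^x(C₁cos(5x) + C₂sin(5x))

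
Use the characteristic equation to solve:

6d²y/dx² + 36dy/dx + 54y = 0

Characteristic equation: 6r² + 36r + 54 = 0
Divide by 6: r² + 6r + 9 = 0
Factored: (r + 3)² = 0
Repeated root: r = -3
General solution: y = (C₁ + C₂x)e^(-3x)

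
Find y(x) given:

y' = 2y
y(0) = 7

General solution: y = Ce^(2x)
Applying IC y(0) = 7:
Particular solution: y = 7e^(2x)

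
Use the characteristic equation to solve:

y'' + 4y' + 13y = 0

Characteristic equation: r² + 4r + 13 = 0
Roots: r = -2 ± 3i (complex conjugates)
General solution: y = e^(-2x)(C₁cos(3x) + C₂sin(3x))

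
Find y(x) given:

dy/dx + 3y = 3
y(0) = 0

General solution: y = 1 + Ce^(-3x)
Applying y(0) = 0: C = 0 - 1 = -1
Particular solution: y = 1 - e^(-3x)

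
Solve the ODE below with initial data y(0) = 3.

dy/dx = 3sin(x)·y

General solution: y = Ce^(-3cos(x))
Applying IC y(0) = 3:
Particular solution: y = 3e^(3(1-cos(x)))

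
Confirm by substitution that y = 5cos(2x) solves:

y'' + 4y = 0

Verification:
y'' = -20cos(2x)
y'' + 4y = 0 ✓

Yes, it is a solution.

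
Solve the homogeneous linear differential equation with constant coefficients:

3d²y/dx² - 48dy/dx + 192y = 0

Characteristic equation: 3r² - 48r + 192 = 0
Divide by 3: r² - 16r + 64 = 0
Factored: (r - 8)² = 0
Repeated root: r = 8
General solution: y = (C₁ + C₂x)e^(8x)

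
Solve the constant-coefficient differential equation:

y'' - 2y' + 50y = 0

Characteristic equation: r² - 2r + 50 = 0
Roots: r = 1 ± 7i (complex conjugates)
General solution: y = e^x(C₁cos(7x) + C₂sin(7x))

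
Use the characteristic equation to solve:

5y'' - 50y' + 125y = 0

Characteristic equation: 5r² - 50r + 125 = 0
Divide by 5: r² - 10r + 25 = 0
Factored: (r - 5)² = 0
Repeated root: r = 5
General solution: y = (C₁ + C₂x)e^(5x)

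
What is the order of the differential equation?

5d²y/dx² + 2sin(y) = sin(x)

The order is 2 (highest derivative is of order 2).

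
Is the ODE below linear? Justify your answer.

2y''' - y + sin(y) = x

No. Nonlinear (sin(y) is nonlinear in y)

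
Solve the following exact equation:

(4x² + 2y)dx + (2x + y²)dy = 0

Verify exactness: ∂M/∂y = ∂N/∂x ✓
Find F(x,y) such that ∂F/∂x = M, ∂F/∂y = N
Solution: 4x³/3 + 2xy + y³/3 = C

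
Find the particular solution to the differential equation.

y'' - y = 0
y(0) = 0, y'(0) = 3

General solution: y = C₁e^x + C₂e^(-x)
Applying ICs: C₁ = 3/2, C₂ = -3/2
Particular solution: y = (3/2)e^x - (3/2)e^(-x)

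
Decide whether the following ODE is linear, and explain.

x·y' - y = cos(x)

Linear (y and its derivatives appear to the first power only, no products of y terms)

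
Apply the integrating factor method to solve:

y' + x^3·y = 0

Using integrating factor method:

General solution: y = Ce^(-x^4/4)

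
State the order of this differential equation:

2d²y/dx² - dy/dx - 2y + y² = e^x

The order is 2 (highest derivative is of order 2).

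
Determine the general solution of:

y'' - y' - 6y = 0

Characteristic equation: r² - r - 6 = 0
Roots: r = 3, -2 (distinct real)
General solution: y = C₁e^(3x) + C₂e^(-2x)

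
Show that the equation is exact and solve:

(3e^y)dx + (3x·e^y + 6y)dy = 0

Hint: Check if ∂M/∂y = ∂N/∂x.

Verify exactness: ∂M/∂y = ∂N/∂x ✓
Find F(x,y) such that ∂F/∂x = M, ∂F/∂y = N
Solution: 3x·e^y + 3y² = C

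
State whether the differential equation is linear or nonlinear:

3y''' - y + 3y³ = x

Nonlinear (y³ term)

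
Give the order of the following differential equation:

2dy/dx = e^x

The order is 1 (highest derivative is of order 1).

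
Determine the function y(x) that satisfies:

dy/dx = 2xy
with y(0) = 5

General solution: y = Ce^(x²)
Applying IC y(0) = 5:
Particular solution: y = 5e^(x²)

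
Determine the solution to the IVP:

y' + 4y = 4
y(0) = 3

General solution: y = 1 + Ce^(-4x)
Applying y(0) = 3: C = 3 - 1 = 2
Particular solution: y = 1 + 2e^(-4x)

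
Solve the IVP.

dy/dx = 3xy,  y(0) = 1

General solution: y = Ce^(3x²/2)
Applying IC y(0) = 1:
Particular solution: y = e^(3x²/2)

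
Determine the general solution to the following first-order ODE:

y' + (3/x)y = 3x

Using integrating factor method:

General solution: y = (3/5)x^2 + Cx^(-3)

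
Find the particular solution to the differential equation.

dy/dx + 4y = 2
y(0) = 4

General solution: y = 1/2 + Ce^(-4x)
Applying y(0) = 4: C = 4 - 1/2 = 7/2
Particular solution: y = 1/2 + (7/2)e^(-4x)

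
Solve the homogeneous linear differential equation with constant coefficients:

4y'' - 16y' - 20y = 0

Characteristic equation: 4r² - 16r - 20 = 0
Divide by 4: r² - 4r - 5 = 0
Roots: r = 5, -1 (distinct real)
General solution: y = C₁e^(5x) + C₂e^(-x)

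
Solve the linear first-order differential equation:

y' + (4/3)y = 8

Using integrating factor method:

General solution: y = 6 + Ce^(-4x/3)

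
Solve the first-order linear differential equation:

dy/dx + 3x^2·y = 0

Using integrating factor method:

General solution: y = Ce^(-x^3)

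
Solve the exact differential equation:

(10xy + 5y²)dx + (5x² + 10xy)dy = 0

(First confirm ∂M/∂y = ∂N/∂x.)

Verify exactness: ∂M/∂y = ∂N/∂x ✓
Find F(x,y) such that ∂F/∂x = M, ∂F/∂y = N
Solution: 5x²y + 5xy² = C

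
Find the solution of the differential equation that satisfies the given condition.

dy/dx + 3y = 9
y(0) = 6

General solution: y = 3 + Ce^(-3x)
Applying y(0) = 6: C = 6 - 3 = 3
Particular solution: y = 3 + 3e^(-3x)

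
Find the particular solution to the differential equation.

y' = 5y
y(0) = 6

General solution: y = Ce^(5x)
Applying IC y(0) = 6:
Particular solution: y = 6e^(5x)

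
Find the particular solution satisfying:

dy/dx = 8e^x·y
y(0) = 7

General solution: y = Ce^(8e^x)
Applying IC y(0) = 7:
Particular solution: y = 7e^(8(e^x - 1))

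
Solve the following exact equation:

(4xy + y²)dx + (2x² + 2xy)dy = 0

Verify exactness: ∂M/∂y = ∂N/∂x ✓
Find F(x,y) such that ∂F/∂x = M, ∂F/∂y = N
Solution: 2x²y + xy² = C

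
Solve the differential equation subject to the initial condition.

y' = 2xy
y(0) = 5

General solution: y = Ce^(x²)
Applying IC y(0) = 5:
Particular solution: y = 5e^(x²)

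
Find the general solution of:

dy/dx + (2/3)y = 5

Using integrating factor method:

General solution: y = 15/2 + Ce^(-2x/3)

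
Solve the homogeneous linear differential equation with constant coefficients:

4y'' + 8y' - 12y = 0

Characteristic equation: 4r² + 8r - 12 = 0
Divide by 4: r² + 2r - 3 = 0
Roots: r = 1, -3 (distinct real)
General solution: y = C₁e^x + C₂e^(-3x)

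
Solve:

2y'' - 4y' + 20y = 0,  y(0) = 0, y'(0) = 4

General solution: y = e^x(C₁cos(3x) + C₂sin(3x))
Complex roots r = 1 ± 3i
Applying ICs: C₁ = 0, C₂ = 4/3
Particular solution: y = e^x((4/3)sin(3x))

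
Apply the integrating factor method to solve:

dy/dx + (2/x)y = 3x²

Using integrating factor method:

General solution: y = (3/5)x^3 + Cx^(-2)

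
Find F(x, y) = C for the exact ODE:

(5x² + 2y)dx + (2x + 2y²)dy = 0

Verify exactness: ∂M/∂y = ∂N/∂x ✓
Find F(x,y) such that ∂F/∂x = M, ∂F/∂y = N
Solution: 5x³/3 + 2xy + 2y³/3 = C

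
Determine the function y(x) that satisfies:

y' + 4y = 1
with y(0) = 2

General solution: y = 1/4 + Ce^(-4x)
Applying y(0) = 2: C = 2 - 1/4 = 7/4
Particular solution: y = 1/4 + (7/4)e^(-4x)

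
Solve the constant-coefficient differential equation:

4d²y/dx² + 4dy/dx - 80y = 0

Characteristic equation: 4r² + 4r - 80 = 0
Divide by 4: r² + r - 20 = 0
Roots: r = 4, -5 (distinct real)
General solution: y = C₁e^(4x) + C₂e^(-5x)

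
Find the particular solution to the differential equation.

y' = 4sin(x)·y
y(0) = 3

General solution: y = Ce^(-4cos(x))
Applying IC y(0) = 3:
Particular solution: y = 3e^(4(1-cos(x)))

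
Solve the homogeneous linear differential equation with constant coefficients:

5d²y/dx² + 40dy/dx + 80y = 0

Characteristic equation: 5r² + 40r + 80 = 0
Divide by 5: r² + 8r + 16 = 0
Factored: (r + 4)² = 0
Repeated root: r = -4
General solution: y = (C₁ + C₂x)e^(-4x)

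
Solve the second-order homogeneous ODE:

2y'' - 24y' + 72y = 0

Characteristic equation: 2r² - 24r + 72 = 0
Divide by 2: r² - 12r + 36 = 0
Factored: (r - 6)² = 0
Repeated root: r = 6
General solution: y = (C₁ + C₂x)e^(6x)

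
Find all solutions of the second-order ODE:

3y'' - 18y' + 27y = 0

Characteristic equation: 3r² - 18r + 27 = 0
Divide by 3: r² - 6r + 9 = 0
Factored: (r - 3)² = 0
Repeated root: r = 3
General solution: y = (C₁ + C₂x)e^(3x)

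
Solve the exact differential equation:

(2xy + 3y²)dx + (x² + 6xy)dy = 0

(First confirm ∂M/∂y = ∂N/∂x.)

Verify exactness: ∂M/∂y = ∂N/∂x ✓
Find F(x,y) such that ∂F/∂x = M, ∂F/∂y = N
Solution: x²y + 3xy² = C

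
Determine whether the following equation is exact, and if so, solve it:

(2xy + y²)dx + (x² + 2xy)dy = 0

Verify exactness: ∂M/∂y = ∂N/∂x ✓
Find F(x,y) such that ∂F/∂x = M, ∂F/∂y = N
Solution: x²y + xy² = C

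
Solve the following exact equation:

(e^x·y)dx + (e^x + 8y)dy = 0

Verify exactness: ∂M/∂y = ∂N/∂x ✓
Find F(x,y) such that ∂F/∂x = M, ∂F/∂y = N
Solution: e^x·y + 4y² = C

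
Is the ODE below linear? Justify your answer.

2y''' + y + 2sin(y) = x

No. Nonlinear (sin(y) is nonlinear in y)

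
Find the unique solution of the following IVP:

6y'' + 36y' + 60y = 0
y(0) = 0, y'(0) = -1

General solution: y = e^(-3x)(C₁cos(x) + C₂sin(x))
Complex roots r = -3 ± i
Applying ICs: C₁ = 0, C₂ = -1
Particular solution: y = e^(-3x)(-sin(x))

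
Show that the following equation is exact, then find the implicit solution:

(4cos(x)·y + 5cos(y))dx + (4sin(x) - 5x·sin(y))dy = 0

Verify exactness: ∂M/∂y = ∂N/∂x ✓
Find F(x,y) such that ∂F/∂x = M, ∂F/∂y = N
Solution: 4sin(x)·y + 5x·cos(y) = C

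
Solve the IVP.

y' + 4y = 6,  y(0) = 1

General solution: y = 3/2 + Ce^(-4x)
Applying y(0) = 1: C = 1 - 3/2 = -1/2
Particular solution: y = 3/2 - (1/2)e^(-4x)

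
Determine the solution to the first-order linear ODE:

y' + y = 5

Using integrating factor method:

General solution: y = 5 + Ce^(-x)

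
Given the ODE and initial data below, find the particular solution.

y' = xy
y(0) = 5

General solution: y = Ce^(x²/2)
Applying IC y(0) = 5:
Particular solution: y = 5e^(x²/2)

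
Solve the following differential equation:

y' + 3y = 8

Using integrating factor method:

General solution: y = 8/3 + Ce^(-3x)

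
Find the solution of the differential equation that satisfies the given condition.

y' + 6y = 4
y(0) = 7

General solution: y = 2/3 + Ce^(-6x)
Applying y(0) = 7: C = 7 - 2/3 = 19/3
Particular solution: y = 2/3 + (19/3)e^(-6x)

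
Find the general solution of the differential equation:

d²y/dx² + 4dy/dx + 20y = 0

Characteristic equation: r² + 4r + 20 = 0
Roots: r = -2 ± 4i (complex conjugates)
General solution: y = e^(-2x)(C₁cos(4x) + C₂sin(4x))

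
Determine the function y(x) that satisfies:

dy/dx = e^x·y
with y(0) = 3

General solution: y = Ce^(e^x)
Applying IC y(0) = 3:
Particular solution: y = 3e^(e^x - 1)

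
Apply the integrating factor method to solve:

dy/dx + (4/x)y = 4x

Using integrating factor method:

General solution: y = (2/3)x^2 + Cx^(-4)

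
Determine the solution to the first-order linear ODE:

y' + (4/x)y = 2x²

Using integrating factor method:

General solution: y = (2/7)x^3 + Cx^(-4)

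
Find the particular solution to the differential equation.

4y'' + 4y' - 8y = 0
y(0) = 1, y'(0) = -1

General solution: y = C₁e^x + C₂e^(-2x)
Applying ICs: C₁ = 1/3, C₂ = 2/3
Particular solution: y = (1/3)e^x + (2/3)e^(-2x)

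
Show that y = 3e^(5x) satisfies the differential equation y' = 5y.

Verification:
y = 3e^(5x)
y' = 15e^(5x)
5y = 15e^(5x)
y' = 5y ✓

Yes, it is a solution.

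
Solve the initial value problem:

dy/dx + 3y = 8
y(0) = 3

General solution: y = 8/3 + Ce^(-3x)
Applying y(0) = 3: C = 3 - 8/3 = 1/3
Particular solution: y = 8/3 + (1/3)e^(-3x)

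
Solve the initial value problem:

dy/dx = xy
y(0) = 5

General solution: y = Ce^(x²/2)
Applying IC y(0) = 5:
Particular solution: y = 5e^(x²/2)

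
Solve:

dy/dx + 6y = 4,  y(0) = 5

General solution: y = 2/3 + Ce^(-6x)
Applying y(0) = 5: C = 5 - 2/3 = 13/3
Particular solution: y = 2/3 + (13/3)e^(-6x)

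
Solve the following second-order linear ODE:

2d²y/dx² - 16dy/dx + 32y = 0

Characteristic equation: 2r² - 16r + 32 = 0
Divide by 2: r² - 8r + 16 = 0
Factored: (r - 4)² = 0
Repeated root: r = 4
General solution: y = (C₁ + C₂x)e^(4x)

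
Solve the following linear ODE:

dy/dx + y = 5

Using integrating factor method:

General solution: y = 5 + Ce^(-x)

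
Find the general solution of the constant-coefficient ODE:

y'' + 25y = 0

Characteristic equation: r² + 25 = 0
Roots: r = ±5i (complex conjugates)
General solution: y = C₁cos(5x) + C₂sin(5x)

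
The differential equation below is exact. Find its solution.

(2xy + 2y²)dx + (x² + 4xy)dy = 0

Verify exactness: ∂M/∂y = ∂N/∂x ✓
Find F(x,y) such that ∂F/∂x = M, ∂F/∂y = N
Solution: x²y + 2xy² = C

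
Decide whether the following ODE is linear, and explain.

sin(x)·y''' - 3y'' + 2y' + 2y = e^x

Linear (y and its derivatives appear to the first power only, no products of y terms)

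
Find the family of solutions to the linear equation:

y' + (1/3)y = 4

Using integrating factor method:

General solution: y = 12 + Ce^(-x/3)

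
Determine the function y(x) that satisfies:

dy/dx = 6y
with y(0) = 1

General solution: y = Ce^(6x)
Applying IC y(0) = 1:
Particular solution: y = e^(6x)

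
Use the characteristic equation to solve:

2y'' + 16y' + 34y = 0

Characteristic equation: 2r² + 16r + 34 = 0
Divide by 2: r² + 8r + 17 = 0
Roots: r = -4 ± i (complex conjugates)
General solution: y = e^(-4x)(C₁cos(x) + C₂sin(x))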